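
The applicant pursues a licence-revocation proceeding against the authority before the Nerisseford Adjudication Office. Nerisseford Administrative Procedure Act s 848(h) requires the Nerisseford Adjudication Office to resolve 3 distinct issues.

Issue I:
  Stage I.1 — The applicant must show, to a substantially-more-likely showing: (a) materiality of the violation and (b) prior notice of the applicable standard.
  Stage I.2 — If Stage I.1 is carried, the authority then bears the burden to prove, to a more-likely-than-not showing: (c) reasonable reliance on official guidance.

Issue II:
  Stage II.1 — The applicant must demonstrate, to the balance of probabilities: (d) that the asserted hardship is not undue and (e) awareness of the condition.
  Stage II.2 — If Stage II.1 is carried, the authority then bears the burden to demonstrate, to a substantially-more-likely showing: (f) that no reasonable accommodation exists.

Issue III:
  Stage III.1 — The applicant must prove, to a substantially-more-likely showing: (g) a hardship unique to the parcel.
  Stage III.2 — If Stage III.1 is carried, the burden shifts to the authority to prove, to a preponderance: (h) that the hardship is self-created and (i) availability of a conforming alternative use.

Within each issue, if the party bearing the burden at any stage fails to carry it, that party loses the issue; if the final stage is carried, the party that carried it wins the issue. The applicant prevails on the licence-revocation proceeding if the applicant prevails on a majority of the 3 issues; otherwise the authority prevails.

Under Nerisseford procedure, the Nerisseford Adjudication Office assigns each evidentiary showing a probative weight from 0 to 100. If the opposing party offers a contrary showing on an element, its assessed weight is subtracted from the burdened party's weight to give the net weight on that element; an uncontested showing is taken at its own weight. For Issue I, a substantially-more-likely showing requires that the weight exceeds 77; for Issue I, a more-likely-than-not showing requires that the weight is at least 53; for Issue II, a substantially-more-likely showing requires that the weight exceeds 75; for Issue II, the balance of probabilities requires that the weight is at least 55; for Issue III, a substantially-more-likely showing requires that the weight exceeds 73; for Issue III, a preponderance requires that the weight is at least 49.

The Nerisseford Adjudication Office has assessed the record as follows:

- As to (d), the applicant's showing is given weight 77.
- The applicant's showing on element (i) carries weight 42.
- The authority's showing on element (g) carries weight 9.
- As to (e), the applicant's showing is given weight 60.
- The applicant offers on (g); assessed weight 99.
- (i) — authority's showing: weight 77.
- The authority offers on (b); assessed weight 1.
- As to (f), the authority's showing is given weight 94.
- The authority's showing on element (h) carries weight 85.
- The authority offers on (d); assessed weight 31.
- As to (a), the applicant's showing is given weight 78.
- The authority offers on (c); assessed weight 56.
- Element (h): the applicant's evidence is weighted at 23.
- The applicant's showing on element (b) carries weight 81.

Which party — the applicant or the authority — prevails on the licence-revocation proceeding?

— Issue I —
Stage I.1 — burden on applicant; standard: a substantially-more-likely showing (weight exceeds 77).
    (a): 78 > 77 [met]
    (b): 81 − 1 = 80 > 77 [met]
  The applicant carries Stage I.1; the authority now bears the burden.
Stage I.2 — burden on authority; standard: a more-likely-than-not showing (weight is at least 53).
    (c): 56 ≥ 53 [met]
  The authority carries the last stage.
With every stage satisfied, the authority prevails on this issue.
— Issue II —
Stage II.1 (applicant, the balance of probabilities, weight is at least 55): (d) net 77−31=46 < 55 — fails; (e) 60 ≥ 55 — meets.
  The applicant does not carry Stage II.1.
The analysis ends at Stage II.1; the authority prevails on this issue.
— Issue III —
Stage III.1 — burden on applicant; standard: a substantially-more-likely showing (weight exceeds 73).
    (g): 99 − 9 = 90 > 73 [met]
  Stage III.1 is satisfied; the onus moves to the authority.
Stage III.2 — burden on authority; standard: a preponderance (weight is at least 49).
    (h): 85 − 23 = 62 ≥ 49 [met]
    (i): 77 − 42 = 35 < 49 [not met]
  Stage III.2 not carried; the authority fails its burden.
The analysis ends at Stage III.2; the applicant prevails on this issue.
Per-issue: Issue I → authority; Issue II → authority; Issue III → applicant. The applicant must prevail on a majority of issues; overall, the authority prevails.

authority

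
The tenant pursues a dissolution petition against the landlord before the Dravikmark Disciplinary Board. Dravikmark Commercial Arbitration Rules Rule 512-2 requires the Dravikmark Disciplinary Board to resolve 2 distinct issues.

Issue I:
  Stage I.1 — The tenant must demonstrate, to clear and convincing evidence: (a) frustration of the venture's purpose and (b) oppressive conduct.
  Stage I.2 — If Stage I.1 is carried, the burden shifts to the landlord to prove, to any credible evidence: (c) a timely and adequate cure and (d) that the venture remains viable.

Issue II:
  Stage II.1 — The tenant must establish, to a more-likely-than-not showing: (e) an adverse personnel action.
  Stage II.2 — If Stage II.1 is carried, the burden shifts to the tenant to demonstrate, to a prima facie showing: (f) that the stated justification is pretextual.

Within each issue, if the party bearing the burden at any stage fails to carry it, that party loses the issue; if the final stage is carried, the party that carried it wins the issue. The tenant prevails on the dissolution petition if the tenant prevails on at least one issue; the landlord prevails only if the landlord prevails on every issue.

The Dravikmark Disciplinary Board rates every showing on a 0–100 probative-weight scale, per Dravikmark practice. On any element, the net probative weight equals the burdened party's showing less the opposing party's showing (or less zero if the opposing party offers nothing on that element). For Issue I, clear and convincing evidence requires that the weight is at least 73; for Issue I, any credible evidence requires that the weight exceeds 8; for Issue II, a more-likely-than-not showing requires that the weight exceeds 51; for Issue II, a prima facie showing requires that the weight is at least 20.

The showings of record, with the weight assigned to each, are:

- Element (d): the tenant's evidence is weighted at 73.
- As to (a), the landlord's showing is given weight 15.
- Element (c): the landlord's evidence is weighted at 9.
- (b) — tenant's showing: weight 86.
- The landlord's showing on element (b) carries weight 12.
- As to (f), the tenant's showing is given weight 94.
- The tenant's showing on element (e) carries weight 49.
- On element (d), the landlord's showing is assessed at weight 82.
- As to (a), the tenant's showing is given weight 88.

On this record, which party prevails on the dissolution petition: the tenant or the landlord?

— Issue I —
Stage I.1 (tenant, clear and convincing evidence, weight is at least 73): (a) net 88−15=73 ≥ 73 — meets; (b) net 86−12=74 ≥ 73 — meets.
  Stage I.1 carried; the burden shifts to the landlord.
Stage I.2 (landlord, any credible evidence, weight exceeds 8): (c) 9 > 8 — meets; (d) net 82−73=9 > 8 — meets.
  All elements met at the final stage.
All stages carried — the landlord prevails on this issue.
— Issue II —
Stage II.1 (tenant, a more-likely-than-not showing, weight exceeds 51): (e) 49 ≤ 51 — fails.
  The tenant does not carry Stage II.1.
The analysis ends at Stage II.1; the landlord prevails on this issue.
Per-issue: Issue I → landlord; Issue II → landlord. The tenant must prevail on at least one issue; overall, the landlord prevails.

landlord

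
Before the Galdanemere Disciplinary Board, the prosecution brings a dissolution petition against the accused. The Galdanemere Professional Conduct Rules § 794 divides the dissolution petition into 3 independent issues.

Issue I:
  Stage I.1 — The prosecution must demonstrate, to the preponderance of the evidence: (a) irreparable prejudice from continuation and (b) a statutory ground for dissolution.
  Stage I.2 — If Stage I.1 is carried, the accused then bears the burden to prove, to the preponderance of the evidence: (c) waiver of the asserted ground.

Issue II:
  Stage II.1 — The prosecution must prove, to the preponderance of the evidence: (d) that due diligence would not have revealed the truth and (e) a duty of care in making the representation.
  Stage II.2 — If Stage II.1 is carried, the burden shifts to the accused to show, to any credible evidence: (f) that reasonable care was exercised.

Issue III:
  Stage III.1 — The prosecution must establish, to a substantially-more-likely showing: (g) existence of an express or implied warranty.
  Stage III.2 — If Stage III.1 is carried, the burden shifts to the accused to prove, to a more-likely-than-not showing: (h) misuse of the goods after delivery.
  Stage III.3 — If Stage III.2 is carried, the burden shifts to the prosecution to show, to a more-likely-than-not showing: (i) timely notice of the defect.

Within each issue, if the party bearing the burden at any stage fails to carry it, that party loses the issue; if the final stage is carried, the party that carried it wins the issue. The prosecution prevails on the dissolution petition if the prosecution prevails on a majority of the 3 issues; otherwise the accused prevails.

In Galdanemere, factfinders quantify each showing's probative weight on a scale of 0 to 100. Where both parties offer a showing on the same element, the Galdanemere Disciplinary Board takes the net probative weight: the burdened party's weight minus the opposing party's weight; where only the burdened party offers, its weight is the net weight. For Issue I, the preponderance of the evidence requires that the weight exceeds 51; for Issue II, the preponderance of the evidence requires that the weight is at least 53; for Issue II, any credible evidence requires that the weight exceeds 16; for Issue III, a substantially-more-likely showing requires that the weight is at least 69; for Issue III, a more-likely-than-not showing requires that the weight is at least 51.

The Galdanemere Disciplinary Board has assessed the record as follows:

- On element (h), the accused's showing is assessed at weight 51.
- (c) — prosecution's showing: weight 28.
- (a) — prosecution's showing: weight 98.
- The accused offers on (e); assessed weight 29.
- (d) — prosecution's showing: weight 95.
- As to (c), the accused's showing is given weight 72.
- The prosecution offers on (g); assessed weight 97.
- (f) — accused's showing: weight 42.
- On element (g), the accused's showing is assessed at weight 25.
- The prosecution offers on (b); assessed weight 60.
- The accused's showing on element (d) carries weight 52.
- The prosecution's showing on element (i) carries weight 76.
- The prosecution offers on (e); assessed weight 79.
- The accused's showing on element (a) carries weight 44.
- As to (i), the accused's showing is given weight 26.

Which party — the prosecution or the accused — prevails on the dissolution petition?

— Issue I —
At Stage I.1 the prosecution must meet the preponderance of the evidence (weight exceeds 51): on (a) the weight is 98 less the opposing 44 gives net 54, which does exceed 51, so (a) meets the standard; on (b) the weight is 60, which does exceed 51, so (b) meets the standard.
  Stage I.1 is satisfied; the onus moves to the accused.
At Stage I.2 the accused must meet the preponderance of the evidence (weight exceeds 51): on (c) the weight is 72 less the opposing 28 gives net 44, ≤ 51, so (c) does not meet the standard.
  The accused does not carry Stage I.2.
The prosecution prevails on this issue.
— Issue II —
At Stage II.1 the prosecution must meet the preponderance of the evidence (weight is at least 53): on (d) the weight is 95 less the opposing 52 gives net 43, which does not reach 53, so (d) does not meet the standard; on (e) the weight is 79 less the opposing 29 gives net 50, < 53, so (e) does not meet the standard.
  The prosecution does not carry Stage II.1.
So the accused prevails on this issue.
— Issue III —
At Stage III.1 the prosecution must meet a substantially-more-likely showing (weight is at least 69): on (g) the weight is 97 less the opposing 25 gives net 72, which does reach 69, so (g) meets the standard.
  Stage III.1 carried; the burden shifts to the accused.
At Stage III.2 the accused must meet a more-likely-than-not showing (weight is at least 51): on (h) the weight is 51, which does reach 51, so (h) meets the standard.
  Stage III.2 carried; the burden shifts to the prosecution.
At Stage III.3 the prosecution must meet a more-likely-than-not showing (weight is at least 51): on (i) the weight is 76 less the opposing 26 gives net 50, < 51, so (i) does not meet the standard.
  Stage III.3 not carried; the prosecution fails its burden.
The accused prevails on this issue.
Per-issue: Issue I → prosecution; Issue II → accused; Issue III → accused. The prosecution must prevail on a majority of issues; overall, the accused prevails.

accused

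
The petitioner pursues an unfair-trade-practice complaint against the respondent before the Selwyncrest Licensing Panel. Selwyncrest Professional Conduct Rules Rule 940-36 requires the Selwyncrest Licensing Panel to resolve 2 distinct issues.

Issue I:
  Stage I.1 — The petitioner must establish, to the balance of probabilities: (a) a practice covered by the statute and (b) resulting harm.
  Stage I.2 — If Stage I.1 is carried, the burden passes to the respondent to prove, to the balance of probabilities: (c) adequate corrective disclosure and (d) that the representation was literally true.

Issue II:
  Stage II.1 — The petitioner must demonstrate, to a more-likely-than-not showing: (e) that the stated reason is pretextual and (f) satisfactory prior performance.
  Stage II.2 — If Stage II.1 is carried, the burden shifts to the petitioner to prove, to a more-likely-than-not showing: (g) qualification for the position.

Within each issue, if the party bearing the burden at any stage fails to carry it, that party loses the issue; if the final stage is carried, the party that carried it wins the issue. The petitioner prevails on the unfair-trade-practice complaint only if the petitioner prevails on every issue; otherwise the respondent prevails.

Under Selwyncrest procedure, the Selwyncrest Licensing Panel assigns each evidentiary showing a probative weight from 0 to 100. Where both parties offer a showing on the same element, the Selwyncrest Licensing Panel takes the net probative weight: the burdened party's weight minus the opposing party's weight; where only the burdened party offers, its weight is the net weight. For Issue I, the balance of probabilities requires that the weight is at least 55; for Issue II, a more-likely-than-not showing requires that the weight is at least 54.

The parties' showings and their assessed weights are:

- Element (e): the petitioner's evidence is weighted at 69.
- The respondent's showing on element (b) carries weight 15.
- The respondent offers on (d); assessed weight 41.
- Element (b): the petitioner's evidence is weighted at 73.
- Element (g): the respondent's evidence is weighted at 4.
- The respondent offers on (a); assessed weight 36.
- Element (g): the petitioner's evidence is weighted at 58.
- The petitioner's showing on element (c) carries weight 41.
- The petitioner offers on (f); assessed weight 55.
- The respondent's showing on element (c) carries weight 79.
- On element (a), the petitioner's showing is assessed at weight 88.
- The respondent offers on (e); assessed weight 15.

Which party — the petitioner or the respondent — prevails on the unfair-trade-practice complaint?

respondent

— Issue I —
At Stage I.1 the petitioner must meet the balance of probabilities (weight is at least 55): on (a) the weight is 88 less the opposing 36 gives net 52, which does not reach 55, so (a) does not meet the standard; on (b) the weight is 73 less the opposing 15 gives net 58, ≥ 55, so (b) meets the standard.
  Stage I.1 not carried; the petitioner fails its burden.
The analysis ends at Stage I.1; the respondent prevails on this issue.
— Issue II —
Stage II.1 — burden on petitioner; standard: a more-likely-than-not showing (weight is at least 54).
    (e): 69 − 15 = 54 ≥ 54 [met]
    (f): 55 ≥ 54 [met]
  All elements met. The petitioner retains the burden for Stage II.2.
Stage II.2 — burden on petitioner; standard: a more-likely-than-not showing (weight is at least 54).
    (g): 58 − 4 = 54 ≥ 54 [met]
  All elements met at the final stage.
All stages carried — the petitioner prevails on this issue.
Per-issue: Issue I → respondent; Issue II → petitioner. The petitioner must prevail on every issue; overall, the respondent prevails.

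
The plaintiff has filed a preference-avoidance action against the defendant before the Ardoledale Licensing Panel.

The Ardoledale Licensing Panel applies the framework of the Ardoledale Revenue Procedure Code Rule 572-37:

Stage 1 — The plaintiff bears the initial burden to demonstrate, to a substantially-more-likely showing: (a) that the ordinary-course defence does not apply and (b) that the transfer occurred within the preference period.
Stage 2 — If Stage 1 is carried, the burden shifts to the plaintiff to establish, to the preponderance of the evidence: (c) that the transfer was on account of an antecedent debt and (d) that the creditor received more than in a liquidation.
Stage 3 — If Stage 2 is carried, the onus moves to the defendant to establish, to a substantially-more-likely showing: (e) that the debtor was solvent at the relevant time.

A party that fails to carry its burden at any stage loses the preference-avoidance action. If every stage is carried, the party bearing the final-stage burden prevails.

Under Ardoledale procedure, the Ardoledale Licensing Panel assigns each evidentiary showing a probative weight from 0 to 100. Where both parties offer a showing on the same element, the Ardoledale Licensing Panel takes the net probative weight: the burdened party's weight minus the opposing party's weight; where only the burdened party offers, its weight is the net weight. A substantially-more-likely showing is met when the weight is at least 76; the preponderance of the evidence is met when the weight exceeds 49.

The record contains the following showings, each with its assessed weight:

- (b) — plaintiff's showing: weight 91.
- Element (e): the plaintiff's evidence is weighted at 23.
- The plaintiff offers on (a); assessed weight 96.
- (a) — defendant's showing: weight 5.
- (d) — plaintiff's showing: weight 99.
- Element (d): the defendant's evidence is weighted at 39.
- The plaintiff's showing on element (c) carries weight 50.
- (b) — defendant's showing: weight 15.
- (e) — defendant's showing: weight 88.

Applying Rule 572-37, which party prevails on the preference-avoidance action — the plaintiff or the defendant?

At Stage 1 the plaintiff must meet a substantially-more-likely showing (weight is at least 76): on (a) the weight is 96 less the opposing 5 gives net 91, which does reach 76, so (a) meets the standard; on (b) the weight is 91 less the opposing 15 gives net 76, which does reach 76, so (b) meets the standard.
  All elements met. The plaintiff retains the burden for Stage 2.
At Stage 2 the plaintiff must meet the preponderance of the evidence (weight exceeds 49): on (c) the weight is 50, > 49, so (c) meets the standard; on (d) the weight is 99 less the opposing 39 gives net 60, > 49, so (d) meets the standard.
  Stage 2 is satisfied; the onus moves to the defendant.
At Stage 3 the defendant must meet a substantially-more-likely showing (weight is at least 76): on (e) the weight is 88 less the opposing 23 gives net 65, < 76, so (e) does not meet the standard.
  Not every element is met, so the defendant fails to carry Stage 3.
The plaintiff prevails.

plaintiff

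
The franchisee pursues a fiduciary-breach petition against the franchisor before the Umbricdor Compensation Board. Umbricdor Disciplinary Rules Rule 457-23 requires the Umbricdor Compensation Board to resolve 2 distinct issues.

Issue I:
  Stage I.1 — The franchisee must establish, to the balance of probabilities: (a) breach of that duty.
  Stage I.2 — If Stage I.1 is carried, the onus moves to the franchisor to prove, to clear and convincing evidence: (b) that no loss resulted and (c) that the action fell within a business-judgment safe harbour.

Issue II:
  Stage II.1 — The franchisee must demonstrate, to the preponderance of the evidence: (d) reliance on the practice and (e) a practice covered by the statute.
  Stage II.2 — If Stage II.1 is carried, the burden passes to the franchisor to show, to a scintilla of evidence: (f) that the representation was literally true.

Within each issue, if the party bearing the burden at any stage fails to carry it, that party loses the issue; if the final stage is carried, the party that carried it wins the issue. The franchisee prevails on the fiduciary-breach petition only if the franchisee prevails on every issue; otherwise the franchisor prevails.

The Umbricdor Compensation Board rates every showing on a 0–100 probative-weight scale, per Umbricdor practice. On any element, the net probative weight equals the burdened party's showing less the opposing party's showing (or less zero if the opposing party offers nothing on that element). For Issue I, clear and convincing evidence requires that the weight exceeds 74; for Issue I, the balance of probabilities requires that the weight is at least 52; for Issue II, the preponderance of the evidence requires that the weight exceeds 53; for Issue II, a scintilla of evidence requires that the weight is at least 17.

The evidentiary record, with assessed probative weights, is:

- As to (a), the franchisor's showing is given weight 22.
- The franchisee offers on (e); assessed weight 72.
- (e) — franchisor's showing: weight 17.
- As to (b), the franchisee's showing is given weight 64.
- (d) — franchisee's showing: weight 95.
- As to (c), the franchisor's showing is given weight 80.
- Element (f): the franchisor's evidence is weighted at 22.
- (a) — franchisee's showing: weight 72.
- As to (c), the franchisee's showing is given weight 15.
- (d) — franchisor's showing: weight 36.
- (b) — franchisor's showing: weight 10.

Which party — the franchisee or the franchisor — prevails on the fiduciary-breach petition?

— Issue I —
Stage I.1 (franchisee, the balance of probabilities, weight is at least 52): (a) net 72−22=50 < 52 — fails.
  Not every element is met, so the franchisee fails to carry Stage I.1.
So the franchisor prevails on this issue.
— Issue II —
Stage II.1 (franchisee, the preponderance of the evidence, weight exceeds 53): (d) net 95−36=59 > 53 — meets; (e) net 72−17=55 > 53 — meets.
  All elements met. The burden passes to the franchisor.
Stage II.2 (franchisor, a scintilla of evidence, weight is at least 17): (f) 22 ≥ 17 — meets.
  All elements met at the final stage.
Every stage carried; the franchisor prevails on this issue.
Per-issue: Issue I → franchisor; Issue II → franchisor. The franchisee must prevail on every issue; overall, the franchisor prevails.

franchisor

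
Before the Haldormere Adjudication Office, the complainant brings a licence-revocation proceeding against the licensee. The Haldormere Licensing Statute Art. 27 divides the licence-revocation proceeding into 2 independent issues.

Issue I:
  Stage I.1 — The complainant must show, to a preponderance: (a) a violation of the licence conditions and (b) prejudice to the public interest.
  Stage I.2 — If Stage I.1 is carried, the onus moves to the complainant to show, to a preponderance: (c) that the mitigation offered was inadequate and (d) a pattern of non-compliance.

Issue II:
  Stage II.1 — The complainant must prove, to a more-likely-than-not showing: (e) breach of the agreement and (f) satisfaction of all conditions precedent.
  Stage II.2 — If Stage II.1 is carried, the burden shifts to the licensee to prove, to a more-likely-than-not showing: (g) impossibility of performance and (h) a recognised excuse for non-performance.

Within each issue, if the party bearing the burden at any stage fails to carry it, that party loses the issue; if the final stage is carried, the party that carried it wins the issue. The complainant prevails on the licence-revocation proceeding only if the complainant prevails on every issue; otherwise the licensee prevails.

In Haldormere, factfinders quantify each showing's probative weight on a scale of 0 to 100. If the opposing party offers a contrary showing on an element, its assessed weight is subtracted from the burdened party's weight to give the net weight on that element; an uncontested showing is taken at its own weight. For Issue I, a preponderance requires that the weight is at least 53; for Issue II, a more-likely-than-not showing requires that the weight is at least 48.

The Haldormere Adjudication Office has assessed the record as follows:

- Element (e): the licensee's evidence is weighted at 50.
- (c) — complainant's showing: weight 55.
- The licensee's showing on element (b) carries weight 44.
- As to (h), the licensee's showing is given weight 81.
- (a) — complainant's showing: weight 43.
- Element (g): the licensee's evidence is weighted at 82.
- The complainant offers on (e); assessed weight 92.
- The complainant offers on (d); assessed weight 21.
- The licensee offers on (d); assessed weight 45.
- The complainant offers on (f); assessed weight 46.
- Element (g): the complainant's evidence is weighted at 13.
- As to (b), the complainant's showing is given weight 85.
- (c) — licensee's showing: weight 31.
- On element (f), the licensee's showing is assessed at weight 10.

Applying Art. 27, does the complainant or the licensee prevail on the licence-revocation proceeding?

licensee

— Issue I —
Stage I.1 — burden on complainant; standard: a preponderance (weight is at least 53).
    (a): 43 < 53 [not met]
    (b): 85 − 44 = 41 < 53 [not met]
  Stage I.1 not carried; the complainant fails its burden.
The analysis ends at Stage I.1; the licensee prevails on this issue.
— Issue II —
At Stage II.1 the complainant must meet a more-likely-than-not showing (weight is at least 48): on (e) the weight is 92 less the opposing 50 gives net 42, < 48, so (e) does not meet the standard; on (f) the weight is 46 less the opposing 10 gives net 36, which does not reach 48, so (f) does not meet the standard.
  The complainant does not carry Stage II.1.
So the licensee prevails on this issue.
Per-issue: Issue I → licensee; Issue II → licensee. The complainant must prevail on every issue; overall, the licensee prevails.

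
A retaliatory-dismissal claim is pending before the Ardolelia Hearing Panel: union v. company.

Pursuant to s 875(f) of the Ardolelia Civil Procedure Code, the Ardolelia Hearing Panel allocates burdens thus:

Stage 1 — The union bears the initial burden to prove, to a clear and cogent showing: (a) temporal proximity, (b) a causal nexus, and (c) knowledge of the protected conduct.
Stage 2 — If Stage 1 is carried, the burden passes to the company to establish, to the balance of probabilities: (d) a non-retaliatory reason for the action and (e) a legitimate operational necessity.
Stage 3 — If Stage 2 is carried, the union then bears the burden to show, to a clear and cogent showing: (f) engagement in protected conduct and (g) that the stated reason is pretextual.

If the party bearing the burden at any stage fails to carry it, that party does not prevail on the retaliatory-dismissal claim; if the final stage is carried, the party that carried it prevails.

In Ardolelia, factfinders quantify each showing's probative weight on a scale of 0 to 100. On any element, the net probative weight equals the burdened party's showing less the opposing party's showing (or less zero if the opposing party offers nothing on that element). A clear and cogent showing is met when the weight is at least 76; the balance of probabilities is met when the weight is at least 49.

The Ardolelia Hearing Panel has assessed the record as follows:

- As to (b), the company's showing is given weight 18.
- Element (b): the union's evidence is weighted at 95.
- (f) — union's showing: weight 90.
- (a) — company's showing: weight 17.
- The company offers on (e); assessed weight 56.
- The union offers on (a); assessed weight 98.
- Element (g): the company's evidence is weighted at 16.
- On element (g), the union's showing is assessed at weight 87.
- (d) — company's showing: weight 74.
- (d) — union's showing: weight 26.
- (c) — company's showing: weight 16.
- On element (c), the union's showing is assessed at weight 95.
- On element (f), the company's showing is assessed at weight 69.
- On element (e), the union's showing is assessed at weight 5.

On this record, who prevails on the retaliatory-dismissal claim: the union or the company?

Stage 1 — burden on union; standard: a clear and cogent showing (weight is at least 76).
    (a): 98 − 17 = 81 ≥ 76 [met]
    (b): 95 − 18 = 77 ≥ 76 [met]
    (c): 95 − 16 = 79 ≥ 76 [met]
  Stage 1 carried; the burden shifts to the company.
Stage 2 — burden on company; standard: the balance of probabilities (weight is at least 49).
    (d): 74 − 26 = 48 < 49 [not met]
    (e): 56 − 5 = 51 ≥ 49 [met]
  Not every element is met, so the company fails to carry Stage 2.
So the union prevails.

union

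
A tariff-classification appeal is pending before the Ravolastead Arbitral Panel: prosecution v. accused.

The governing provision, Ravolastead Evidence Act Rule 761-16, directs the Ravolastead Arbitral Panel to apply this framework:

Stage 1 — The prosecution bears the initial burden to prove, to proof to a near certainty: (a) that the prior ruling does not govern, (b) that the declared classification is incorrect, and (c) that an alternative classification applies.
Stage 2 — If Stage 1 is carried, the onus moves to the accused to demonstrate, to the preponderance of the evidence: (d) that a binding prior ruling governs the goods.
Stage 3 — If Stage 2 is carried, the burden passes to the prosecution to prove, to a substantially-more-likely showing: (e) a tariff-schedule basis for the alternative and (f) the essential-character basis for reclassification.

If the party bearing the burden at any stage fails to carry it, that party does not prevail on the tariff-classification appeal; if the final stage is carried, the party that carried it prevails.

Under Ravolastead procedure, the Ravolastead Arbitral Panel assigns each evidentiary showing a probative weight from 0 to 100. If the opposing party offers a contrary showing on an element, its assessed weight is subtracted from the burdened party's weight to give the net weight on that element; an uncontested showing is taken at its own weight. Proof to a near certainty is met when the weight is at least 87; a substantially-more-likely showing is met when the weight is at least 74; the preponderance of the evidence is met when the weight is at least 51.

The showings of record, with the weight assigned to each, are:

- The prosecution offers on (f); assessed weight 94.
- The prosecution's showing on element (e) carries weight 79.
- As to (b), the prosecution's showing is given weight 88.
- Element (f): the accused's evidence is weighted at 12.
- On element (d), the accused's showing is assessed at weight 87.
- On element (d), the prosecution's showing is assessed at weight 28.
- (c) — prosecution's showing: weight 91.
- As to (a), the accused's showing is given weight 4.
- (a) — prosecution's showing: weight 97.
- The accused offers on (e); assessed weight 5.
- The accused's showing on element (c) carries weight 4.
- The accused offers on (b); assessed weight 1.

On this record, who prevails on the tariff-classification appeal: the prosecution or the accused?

Stage 1 (prosecution, proof to a near certainty, weight is at least 87): (a) net 97−4=93 ≥ 87 — meets; (b) net 88−1=87 ≥ 87 — meets; (c) net 91−4=87 ≥ 87 — meets.
  Stage 1 is satisfied; the onus moves to the accused.
Stage 2 (accused, the preponderance of the evidence, weight is at least 51): (d) net 87−28=59 ≥ 51 — meets.
  All elements met. The burden passes to the prosecution.
Stage 3 (prosecution, a substantially-more-likely showing, weight is at least 74): (e) net 79−5=74 ≥ 74 — meets; (f) net 94−12=82 ≥ 74 — meets.
  All elements met at the final stage.
All stages carried — the prosecution prevails.

prosecution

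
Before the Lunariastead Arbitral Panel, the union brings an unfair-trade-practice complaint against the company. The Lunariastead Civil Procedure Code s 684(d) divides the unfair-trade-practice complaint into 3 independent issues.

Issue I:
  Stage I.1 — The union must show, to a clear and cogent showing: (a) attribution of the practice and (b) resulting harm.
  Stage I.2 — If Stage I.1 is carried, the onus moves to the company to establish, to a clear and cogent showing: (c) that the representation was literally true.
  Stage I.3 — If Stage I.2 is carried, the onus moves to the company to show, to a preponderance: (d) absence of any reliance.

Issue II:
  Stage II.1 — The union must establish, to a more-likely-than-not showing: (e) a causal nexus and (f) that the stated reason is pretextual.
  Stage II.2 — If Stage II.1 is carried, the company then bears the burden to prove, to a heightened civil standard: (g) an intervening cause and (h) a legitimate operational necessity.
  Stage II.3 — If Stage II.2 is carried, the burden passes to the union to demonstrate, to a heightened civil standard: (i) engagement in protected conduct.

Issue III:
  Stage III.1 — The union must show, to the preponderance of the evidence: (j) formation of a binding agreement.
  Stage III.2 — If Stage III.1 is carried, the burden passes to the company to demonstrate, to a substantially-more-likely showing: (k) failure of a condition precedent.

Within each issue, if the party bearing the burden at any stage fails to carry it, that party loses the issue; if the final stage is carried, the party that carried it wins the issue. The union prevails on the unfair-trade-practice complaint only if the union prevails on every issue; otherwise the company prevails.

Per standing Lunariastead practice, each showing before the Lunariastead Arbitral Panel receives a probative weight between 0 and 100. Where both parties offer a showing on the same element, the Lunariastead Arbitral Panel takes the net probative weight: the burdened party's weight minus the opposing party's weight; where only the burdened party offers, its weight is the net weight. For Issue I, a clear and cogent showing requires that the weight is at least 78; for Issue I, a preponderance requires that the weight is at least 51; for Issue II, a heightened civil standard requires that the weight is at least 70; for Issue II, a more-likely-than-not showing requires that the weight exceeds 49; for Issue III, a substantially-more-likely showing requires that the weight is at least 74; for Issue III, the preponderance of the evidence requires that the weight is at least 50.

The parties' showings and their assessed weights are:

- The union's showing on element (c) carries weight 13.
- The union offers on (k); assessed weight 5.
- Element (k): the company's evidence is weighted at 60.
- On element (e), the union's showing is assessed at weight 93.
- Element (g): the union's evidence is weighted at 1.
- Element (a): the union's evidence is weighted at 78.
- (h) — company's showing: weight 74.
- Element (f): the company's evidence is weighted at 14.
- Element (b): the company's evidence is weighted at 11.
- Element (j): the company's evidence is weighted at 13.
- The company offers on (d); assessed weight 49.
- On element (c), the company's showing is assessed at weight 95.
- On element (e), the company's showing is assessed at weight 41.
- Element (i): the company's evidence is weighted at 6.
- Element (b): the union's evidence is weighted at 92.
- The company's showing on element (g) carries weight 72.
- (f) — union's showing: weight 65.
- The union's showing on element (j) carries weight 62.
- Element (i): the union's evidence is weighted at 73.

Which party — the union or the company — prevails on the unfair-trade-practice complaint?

— Issue I —
Stage I.1 — burden on union; standard: a clear and cogent showing (weight is at least 78).
    (a): 78 ≥ 78 [met]
    (b): 92 − 11 = 81 ≥ 78 [met]
  Stage I.1 is satisfied; the onus moves to the company.
Stage I.2 — burden on company; standard: a clear and cogent showing (weight is at least 78).
    (c): 95 − 13 = 82 ≥ 78 [met]
  Stage I.2 carried; the burden remains with the company.
Stage I.3 — burden on company; standard: a preponderance (weight is at least 51).
    (d): 49 < 51 [not met]
  The company does not carry Stage I.3.
The union prevails on this issue.
— Issue II —
At Stage II.1 the union must meet a more-likely-than-not showing (weight exceeds 49): on (e) the weight is 93 less the opposing 41 gives net 52, > 49, so (e) meets the standard; on (f) the weight is 65 less the opposing 14 gives net 51, > 49, so (f) meets the standard.
  Stage II.1 is satisfied; the onus moves to the company.
At Stage II.2 the company must meet a heightened civil standard (weight is at least 70): on (g) the weight is 72 less the opposing 1 gives net 71, which does reach 70, so (g) meets the standard; on (h) the weight is 74, which does reach 70, so (h) meets the standard.
  The company carries Stage II.2; the union now bears the burden.
At Stage II.3 the union must meet a heightened civil standard (weight is at least 70): on (i) the weight is 73 less the opposing 6 gives net 67, which does not reach 70, so (i) does not meet the standard.
  Not every element is met, so the union fails to carry Stage II.3.
So the company prevails on this issue.
— Issue III —
Stage III.1 — burden on union; standard: the preponderance of the evidence (weight is at least 50).
    (j): 62 − 13 = 49 < 50 [not met]
  Not every element is met, so the union fails to carry Stage III.1.
So the company prevails on this issue.
Per-issue: Issue I → union; Issue II → company; Issue III → company. The union must prevail on every issue; overall, the company prevails.

company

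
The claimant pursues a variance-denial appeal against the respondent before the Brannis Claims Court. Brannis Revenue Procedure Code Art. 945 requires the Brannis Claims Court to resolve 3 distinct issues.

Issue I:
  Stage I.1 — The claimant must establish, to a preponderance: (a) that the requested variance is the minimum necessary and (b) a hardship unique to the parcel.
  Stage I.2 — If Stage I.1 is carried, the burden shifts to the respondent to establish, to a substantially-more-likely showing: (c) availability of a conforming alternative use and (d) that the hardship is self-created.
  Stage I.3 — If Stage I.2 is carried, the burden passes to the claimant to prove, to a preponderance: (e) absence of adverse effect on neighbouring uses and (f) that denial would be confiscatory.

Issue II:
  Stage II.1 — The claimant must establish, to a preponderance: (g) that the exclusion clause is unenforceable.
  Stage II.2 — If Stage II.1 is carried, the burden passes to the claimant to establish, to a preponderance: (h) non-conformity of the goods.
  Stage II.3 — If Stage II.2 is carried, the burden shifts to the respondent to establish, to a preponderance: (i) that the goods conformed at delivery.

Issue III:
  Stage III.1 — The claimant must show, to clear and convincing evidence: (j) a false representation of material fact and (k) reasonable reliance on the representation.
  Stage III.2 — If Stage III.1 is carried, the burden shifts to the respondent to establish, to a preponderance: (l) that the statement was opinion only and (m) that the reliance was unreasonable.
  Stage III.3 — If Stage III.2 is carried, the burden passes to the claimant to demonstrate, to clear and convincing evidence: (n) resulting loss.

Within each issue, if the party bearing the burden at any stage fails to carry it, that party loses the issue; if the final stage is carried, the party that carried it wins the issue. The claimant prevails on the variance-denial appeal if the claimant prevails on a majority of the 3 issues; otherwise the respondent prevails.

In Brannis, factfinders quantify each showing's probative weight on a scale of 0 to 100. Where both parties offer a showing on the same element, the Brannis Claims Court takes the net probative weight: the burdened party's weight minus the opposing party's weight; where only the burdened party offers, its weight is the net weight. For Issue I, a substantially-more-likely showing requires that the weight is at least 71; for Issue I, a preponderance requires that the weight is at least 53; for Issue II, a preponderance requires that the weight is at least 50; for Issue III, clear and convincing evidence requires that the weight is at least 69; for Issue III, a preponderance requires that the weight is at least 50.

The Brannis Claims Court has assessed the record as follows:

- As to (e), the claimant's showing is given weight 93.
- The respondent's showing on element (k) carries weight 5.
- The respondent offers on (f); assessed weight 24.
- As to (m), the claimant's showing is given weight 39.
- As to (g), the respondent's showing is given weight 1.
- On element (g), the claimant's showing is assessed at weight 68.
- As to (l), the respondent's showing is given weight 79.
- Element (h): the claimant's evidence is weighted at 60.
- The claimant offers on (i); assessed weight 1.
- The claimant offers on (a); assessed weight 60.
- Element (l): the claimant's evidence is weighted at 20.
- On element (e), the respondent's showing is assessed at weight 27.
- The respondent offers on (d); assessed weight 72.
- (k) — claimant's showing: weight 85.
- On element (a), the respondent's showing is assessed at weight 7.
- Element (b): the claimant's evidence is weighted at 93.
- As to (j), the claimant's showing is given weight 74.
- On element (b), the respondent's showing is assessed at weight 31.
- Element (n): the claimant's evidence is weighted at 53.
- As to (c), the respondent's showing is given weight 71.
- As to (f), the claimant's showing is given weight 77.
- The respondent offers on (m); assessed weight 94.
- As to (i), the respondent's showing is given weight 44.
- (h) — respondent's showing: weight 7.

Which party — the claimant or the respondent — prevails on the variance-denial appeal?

— Issue I —
Stage I.1 — burden on claimant; standard: a preponderance (weight is at least 53).
    (a): 60 − 7 = 53 ≥ 53 [met]
    (b): 93 − 31 = 62 ≥ 53 [met]
  All elements met. The burden passes to the respondent.
Stage I.2 — burden on respondent; standard: a substantially-more-likely showing (weight is at least 71).
    (c): 71 ≥ 71 [met]
    (d): 72 ≥ 71 [met]
  The respondent carries Stage I.2; the claimant now bears the burden.
Stage I.3 — burden on claimant; standard: a preponderance (weight is at least 53).
    (e): 93 − 27 = 66 ≥ 53 [met]
    (f): 77 − 24 = 53 ≥ 53 [met]
  Stage I.3 carried; the final stage is satisfied.
Every stage carried; the claimant prevails on this issue.
— Issue II —
At Stage II.1 the claimant must meet a preponderance (weight is at least 50): on (g) the weight is 68 less the opposing 1 gives net 67, ≥ 50, so (g) meets the standard.
  Stage II.1 carried; the burden remains with the claimant.
At Stage II.2 the claimant must meet a preponderance (weight is at least 50): on (h) the weight is 60 less the opposing 7 gives net 53, ≥ 50, so (h) meets the standard.
  Stage II.2 carried; the burden shifts to the respondent.
At Stage II.3 the respondent must meet a preponderance (weight is at least 50): on (i) the weight is 44 less the opposing 1 gives net 43, which does not reach 50, so (i) does not meet the standard.
  The respondent does not carry Stage II.3.
The analysis ends at Stage II.3; the claimant prevails on this issue.
— Issue III —
Stage III.1 (claimant, clear and convincing evidence, weight is at least 69): (j) 74 ≥ 69 — meets; (k) net 85−5=80 ≥ 69 — meets.
  Stage III.1 is satisfied; the onus moves to the respondent.
Stage III.2 (respondent, a preponderance, weight is at least 50): (l) net 79−20=59 ≥ 50 — meets; (m) net 94−39=55 ≥ 50 — meets.
  The respondent carries Stage III.2; the claimant now bears the burden.
Stage III.3 (claimant, clear and convincing evidence, weight is at least 69): (n) 53 < 69 — fails.
  The claimant does not carry Stage III.3.
The analysis ends at Stage III.3; the respondent prevails on this issue.
Per-issue: Issue I → claimant; Issue II → claimant; Issue III → respondent. The claimant must prevail on a majority of issues; overall, the claimant prevails.

claimant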